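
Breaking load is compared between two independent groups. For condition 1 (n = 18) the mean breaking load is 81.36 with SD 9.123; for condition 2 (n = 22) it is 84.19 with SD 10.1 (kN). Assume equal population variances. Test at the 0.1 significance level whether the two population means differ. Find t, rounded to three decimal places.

-0.920

Let group 1 = condition 1, group 2 = condition 2. H0: μ_1 = μ_2; H1: μ_1 ≠ μ_2 (two-sample pooled-variance t-test, two-sided).
s_p² = [(18−1)·9.123² + (22−1)·10.1²]/(18+22−2) = 93.608
t = (81.36 − 84.19)/√[93.608·(1/18 + 1/22)] = -0.920
df = n₁ + n₂ − 2 = 38
Two-sided p-value ≈ 0.363
Since p ≈ 0.363 > α = 0.1, fail to reject H0; the evidence is not statistically significant.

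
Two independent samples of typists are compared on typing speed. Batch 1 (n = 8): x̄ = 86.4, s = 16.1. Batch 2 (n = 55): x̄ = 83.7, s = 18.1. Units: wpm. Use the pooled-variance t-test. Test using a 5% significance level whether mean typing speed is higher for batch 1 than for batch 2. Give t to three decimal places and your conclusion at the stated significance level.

Let group 1 = batch 1, group 2 = batch 2. H0: μ_1 = μ_2; H1: μ_1 > μ_2 (two-sample pooled-variance t-test, right-tailed).
s_p² = [(8−1)·16.1² + (55−1)·18.1²]/(8+55−2) = 319.761
t = (86.4 − 83.7)/√[319.761·(1/8 + 1/55)] = 0.399
df = n₁ + n₂ − 2 = 61
p-value = P(T ≥ 0.399) ≈ 0.346
Since p ≈ 0.346 > α = 0.05, fail to reject H0; the data do not provide sufficient evidence against H0.

t = 0.399; fail to reject H0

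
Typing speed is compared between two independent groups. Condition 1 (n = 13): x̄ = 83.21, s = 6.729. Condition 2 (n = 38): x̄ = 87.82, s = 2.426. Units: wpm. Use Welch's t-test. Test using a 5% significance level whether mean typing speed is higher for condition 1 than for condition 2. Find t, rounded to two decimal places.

-2.42

Let group 1 = condition 1, group 2 = condition 2. H0: μ_1 = μ_2; H1: μ_1 > μ_2 (Welch's two-sample t-test, right-tailed).
t = (x̄_1 − x̄_2)/√(s_1²/n_1 + s_2²/n_2) = (83.21 − 87.82)/√(6.729²/13 + 2.426²/38) = -2.42
Welch–Satterthwaite df ≈ 13.08
p-value = P(T ≥ -2.42) ≈ 0.985
Since p ≈ 0.985 > α = 0.05, fail to reject H0; the evidence is not statistically significant.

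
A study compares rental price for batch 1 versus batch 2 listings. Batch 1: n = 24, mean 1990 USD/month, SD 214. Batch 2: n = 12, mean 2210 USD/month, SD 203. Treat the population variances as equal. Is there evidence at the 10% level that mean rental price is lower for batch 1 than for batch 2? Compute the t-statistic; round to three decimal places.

Let group 1 = batch 1, group 2 = batch 2. H0: μ_1 = μ_2; H1: μ_1 < μ_2 (two-sample pooled-variance t-test, left-tailed).
s_p² = [(24−1)·214² + (12−1)·203²]/(24+12−2) = 44312
t = (1990 − 2210)/√[44312·(1/24 + 1/12)] = -2.956
df = n₁ + n₂ − 2 = 34
p-value = P(T ≤ -2.956) ≈ 0.003
Since p ≈ 0.003 < α = 0.1, reject H0; the evidence is statistically significant.

-2.956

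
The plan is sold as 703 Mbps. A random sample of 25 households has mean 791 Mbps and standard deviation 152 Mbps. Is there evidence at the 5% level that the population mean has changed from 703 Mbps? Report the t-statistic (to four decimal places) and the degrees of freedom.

t = 2.8947, df = 24

H0: μ = 703; H1: μ ≠ 703 (one-sample t-test, two-sided).
t = (x̄ − μ₀)/(s/√n) = (791 − 703)/(152/√25) = 2.8947
df = n − 1 = 24
Two-sided p-value ≈ 0.008
Since p ≈ 0.008 < α = 0.05, reject H0; the data support H1.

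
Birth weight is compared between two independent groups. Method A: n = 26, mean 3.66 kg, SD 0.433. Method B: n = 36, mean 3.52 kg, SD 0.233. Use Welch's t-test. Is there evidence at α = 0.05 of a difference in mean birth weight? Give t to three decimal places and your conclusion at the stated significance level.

Let group 1 = method A, group 2 = method B. H0: μ_1 = μ_2; H1: μ_1 ≠ μ_2 (Welch's two-sample t-test, two-sided).
t = (x̄_1 − x̄_2)/√(s_1²/n_1 + s_2²/n_2) = (3.66 − 3.52)/√(0.433²/26 + 0.233²/36) = 1.499
Welch–Satterthwaite df ≈ 35.44
Two-sided p-value ≈ 0.1426
Since p ≈ 0.1426 > α = 0.05, fail to reject H0; the data do not provide sufficient evidence against H0.

t = 1.499; fail to reject H0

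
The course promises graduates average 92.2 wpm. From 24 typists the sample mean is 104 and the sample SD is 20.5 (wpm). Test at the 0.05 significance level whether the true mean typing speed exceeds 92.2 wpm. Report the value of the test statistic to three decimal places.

2.820

H0: μ = 92.2; H1: μ > 92.2 (one-sample t-test, right-tailed).
t = (x̄ − μ₀)/(s/√n) = (104 − 92.2)/(20.5/√24) = 2.820
df = n − 1 = 23
p-value = P(T ≥ 2.820) ≈ 0.0049
Since p ≈ 0.0049 < α = 0.05, reject H0; the evidence is statistically significant.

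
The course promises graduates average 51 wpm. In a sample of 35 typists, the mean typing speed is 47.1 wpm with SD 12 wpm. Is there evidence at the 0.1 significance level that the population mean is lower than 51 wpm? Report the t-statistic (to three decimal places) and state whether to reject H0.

H0: μ = 51; H1: μ < 51 (one-sample t-test, left-tailed).
t = (x̄ − μ₀)/(s/√n) = (47.1 − 51)/(12/√35) = -1.923
df = n − 1 = 34
p-value = P(T ≤ -1.923) ≈ 0.031
Since p ≈ 0.031 < α = 0.1, reject H0; the data support H1.

t = -1.923; reject H0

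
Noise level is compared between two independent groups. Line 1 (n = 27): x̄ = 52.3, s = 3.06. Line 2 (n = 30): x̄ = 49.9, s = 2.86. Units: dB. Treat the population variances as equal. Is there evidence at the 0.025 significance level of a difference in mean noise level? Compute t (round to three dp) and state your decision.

Let group 1 = line 1, group 2 = line 2. H0: μ_1 = μ_2; H1: μ_1 ≠ μ_2 (two-sample pooled-variance t-test, two-sided).
s_p² = [(27−1)·3.06² + (30−1)·2.86²]/(27+30−2) = 8.73931
t = (52.3 − 49.9)/√[8.73931·(1/27 + 1/30)] = 3.060
df = n₁ + n₂ − 2 = 55
Two-sided p-value ≈ 0.0034
Since p ≈ 0.0034 < α = 0.025, reject H0; the data support H1.

t = 3.060; reject H0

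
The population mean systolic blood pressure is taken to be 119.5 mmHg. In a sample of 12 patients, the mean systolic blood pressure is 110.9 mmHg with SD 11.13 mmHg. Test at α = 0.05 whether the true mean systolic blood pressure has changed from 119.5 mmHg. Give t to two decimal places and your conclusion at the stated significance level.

t = -2.68; reject H0

H0: μ = 119.5; H1: μ ≠ 119.5 (one-sample t-test, two-sided).
t = (x̄ − μ₀)/(s/√n) = (110.9 − 119.5)/(11.13/√12) = -2.68
df = n − 1 = 11
Two-sided p-value ≈ 0.0215
Since p ≈ 0.0215 < α = 0.05, reject H0; the data support H1.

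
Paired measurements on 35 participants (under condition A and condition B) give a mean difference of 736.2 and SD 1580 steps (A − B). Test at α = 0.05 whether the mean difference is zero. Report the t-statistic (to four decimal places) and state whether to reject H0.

H0: μ_d = 0; H1: μ_d ≠ 0 (paired t-test on the differences, two-sided).
t = d̄/(s_d/√n) = 736.2/(1580/√35) = 2.7566
df = n − 1 = 34
Two-sided p-value ≈ 0.0093
Since p ≈ 0.0093 < α = 0.05, reject H0; the evidence is statistically significant.

t = 2.7566; reject H0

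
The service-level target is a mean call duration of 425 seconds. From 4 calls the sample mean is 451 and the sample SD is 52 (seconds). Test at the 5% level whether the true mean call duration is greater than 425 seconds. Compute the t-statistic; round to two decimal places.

H0: μ = 425; H1: μ > 425 (one-sample t-test, right-tailed).
t = (x̄ − μ₀)/(s/√n) = (451 − 425)/(52/√4) = 1.00
df = n − 1 = 3
p-value = P(T ≥ 1.00) ≈ 0.196
Since p ≈ 0.196 > α = 0.05, fail to reject H0; the evidence is not statistically significant.

1.00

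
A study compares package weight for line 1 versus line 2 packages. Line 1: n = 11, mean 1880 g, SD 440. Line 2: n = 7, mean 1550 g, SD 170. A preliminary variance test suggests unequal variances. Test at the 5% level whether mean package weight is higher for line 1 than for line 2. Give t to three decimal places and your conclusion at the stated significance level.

t = 2.239; reject H0

Let group 1 = line 1, group 2 = line 2. H0: μ_1 = μ_2; H1: μ_1 > μ_2 (Welch's two-sample t-test, right-tailed).
t = (x̄_1 − x̄_2)/√(s_1²/n_1 + s_2²/n_2) = (1880 − 1550)/√(440²/11 + 170²/7) = 2.239
Welch–Satterthwaite df ≈ 13.96
p-value = P(T ≥ 2.239) ≈ 0.0210
Since p ≈ 0.0210 < α = 0.05, reject H0; the evidence is statistically significant.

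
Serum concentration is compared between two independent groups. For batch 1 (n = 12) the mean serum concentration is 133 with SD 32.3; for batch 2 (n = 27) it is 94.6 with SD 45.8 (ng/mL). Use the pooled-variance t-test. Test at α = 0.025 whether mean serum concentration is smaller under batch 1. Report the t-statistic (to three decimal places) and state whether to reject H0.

Let group 1 = batch 1, group 2 = batch 2. H0: μ_1 = μ_2; H1: μ_1 < μ_2 (two-sample pooled-variance t-test, left-tailed).
s_p² = [(12−1)·32.3² + (27−1)·45.8²]/(12+27−2) = 1784.18
t = (133 − 94.6)/√[1784.18·(1/12 + 1/27)] = 2.620
df = n₁ + n₂ − 2 = 37
p-value = P(T ≤ 2.620) ≈ 0.994
Since p ≈ 0.994 > α = 0.025, fail to reject H0; the evidence is not statistically significant.

t = 2.620; fail to reject H0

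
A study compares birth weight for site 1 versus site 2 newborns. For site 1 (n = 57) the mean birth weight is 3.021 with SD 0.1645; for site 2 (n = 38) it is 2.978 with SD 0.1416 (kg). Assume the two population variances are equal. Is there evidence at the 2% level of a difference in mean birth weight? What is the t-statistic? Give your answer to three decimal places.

Let group 1 = site 1, group 2 = site 2. H0: μ_1 = μ_2; H1: μ_1 ≠ μ_2 (two-sample pooled-variance t-test, two-sided).
s_p² = [(57−1)·0.1645² + (38−1)·0.1416²]/(57+38−2) = 0.0242714
t = (3.021 − 2.978)/√[0.0242714·(1/57 + 1/38)] = 1.318
df = n₁ + n₂ − 2 = 93
Two-sided p-value ≈ 0.1908
Since p ≈ 0.1908 > α = 0.02, fail to reject H0; the data do not provide sufficient evidence against H0.

1.318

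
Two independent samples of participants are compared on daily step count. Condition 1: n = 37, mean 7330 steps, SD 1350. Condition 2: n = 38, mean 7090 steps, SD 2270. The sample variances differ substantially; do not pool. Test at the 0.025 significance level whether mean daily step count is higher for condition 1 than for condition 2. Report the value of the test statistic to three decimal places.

Let group 1 = condition 1, group 2 = condition 2. H0: μ_1 = μ_2; H1: μ_1 > μ_2 (Welch's two-sample t-test, right-tailed).
t = (x̄_1 − x̄_2)/√(s_1²/n_1 + s_2²/n_2) = (7330 − 7090)/√(1350²/37 + 2270²/38) = 0.558
Welch–Satterthwaite df ≈ 60.55
p-value = P(T ≥ 0.558) ≈ 0.289
Since p ≈ 0.289 > α = 0.025, fail to reject H0; the data do not provide sufficient evidence against H0.

0.558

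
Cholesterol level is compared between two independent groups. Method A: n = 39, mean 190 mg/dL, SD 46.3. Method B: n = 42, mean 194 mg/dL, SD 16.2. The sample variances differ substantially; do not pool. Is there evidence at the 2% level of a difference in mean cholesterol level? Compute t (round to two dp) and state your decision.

Let group 1 = method A, group 2 = method B. H0: μ_1 = μ_2; H1: μ_1 ≠ μ_2 (Welch's two-sample t-test, two-sided).
t = (x̄_1 − x̄_2)/√(s_1²/n_1 + s_2²/n_2) = (190 − 194)/√(46.3²/39 + 16.2²/42) = -0.51
Welch–Satterthwaite df ≈ 46.57
Two-sided p-value ≈ 0.6116
Since p ≈ 0.6116 > α = 0.02, fail to reject H0; the evidence is not statistically significant.

t = -0.51; fail to reject H0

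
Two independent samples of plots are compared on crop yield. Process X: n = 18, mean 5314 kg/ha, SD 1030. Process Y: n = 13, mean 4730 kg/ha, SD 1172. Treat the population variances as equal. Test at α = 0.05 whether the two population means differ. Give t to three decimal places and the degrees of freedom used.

t = 1.471, df = 29

Let group 1 = process X, group 2 = process Y. H0: μ_1 = μ_2; H1: μ_1 ≠ μ_2 (two-sample pooled-variance t-test, two-sided).
s_p² = [(18−1)·1030² + (13−1)·1172²]/(18+13−2) = 1190290
t = (5314 − 4730)/√[1190290·(1/18 + 1/13)] = 1.471
df = n₁ + n₂ − 2 = 29
Two-sided p-value ≈ 0.152
Since p ≈ 0.152 > α = 0.05, fail to reject H0; the evidence is not statistically significant.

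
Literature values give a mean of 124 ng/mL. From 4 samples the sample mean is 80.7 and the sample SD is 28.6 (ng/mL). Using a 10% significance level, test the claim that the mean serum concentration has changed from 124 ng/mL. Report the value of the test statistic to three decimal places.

-3.028

H0: μ = 124; H1: μ ≠ 124 (one-sample t-test, two-sided).
t = (x̄ − μ₀)/(s/√n) = (80.7 − 124)/(28.6/√4) = -3.028
df = n − 1 = 3
Two-sided p-value ≈ 0.056
Since p ≈ 0.056 < α = 0.1, reject H0; the evidence is statistically significant.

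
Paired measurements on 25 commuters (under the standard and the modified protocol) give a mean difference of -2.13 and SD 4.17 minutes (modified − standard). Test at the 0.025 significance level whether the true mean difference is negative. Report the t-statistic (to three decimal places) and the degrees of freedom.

H0: μ_d = 0; H1: μ_d < 0 (paired t-test on the differences, left-tailed).
t = d̄/(s_d/√n) = -2.13/(4.17/√25) = -2.554
df = n − 1 = 24
p-value = P(T ≤ -2.554) ≈ 0.0087
Since p ≈ 0.0087 < α = 0.025, reject H0; the data support H1.

t = -2.554, df = 24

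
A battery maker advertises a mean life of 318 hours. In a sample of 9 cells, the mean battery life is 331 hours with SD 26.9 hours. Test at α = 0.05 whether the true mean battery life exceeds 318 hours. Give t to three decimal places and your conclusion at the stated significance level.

t = 1.450; fail to reject H0

H0: μ = 318; H1: μ > 318 (one-sample t-test, right-tailed).
t = (x̄ − μ₀)/(s/√n) = (331 − 318)/(26.9/√9) = 1.450
df = n − 1 = 8
p-value = P(T ≥ 1.450) ≈ 0.0926
Since p ≈ 0.0926 > α = 0.05, fail to reject H0; the evidence is not statistically significant.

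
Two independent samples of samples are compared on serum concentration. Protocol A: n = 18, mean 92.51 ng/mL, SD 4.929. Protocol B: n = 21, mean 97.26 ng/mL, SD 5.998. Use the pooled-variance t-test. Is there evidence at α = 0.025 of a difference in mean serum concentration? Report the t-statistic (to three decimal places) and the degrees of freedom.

t = -2.673, df = 37

Let group 1 = protocol A, group 2 = protocol B. H0: μ_1 = μ_2; H1: μ_1 ≠ μ_2 (two-sample pooled-variance t-test, two-sided).
s_p² = [(18−1)·4.929² + (21−1)·5.998²]/(18+21−2) = 30.6091
t = (92.51 − 97.26)/√[30.6091·(1/18 + 1/21)] = -2.673
df = n₁ + n₂ − 2 = 37
Two-sided p-value ≈ 0.011
Since p ≈ 0.011 < α = 0.025, reject H0; the data support H1.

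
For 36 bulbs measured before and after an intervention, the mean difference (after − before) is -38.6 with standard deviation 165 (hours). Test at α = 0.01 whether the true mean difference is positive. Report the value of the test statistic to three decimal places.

H0: μ_d = 0; H1: μ_d > 0 (paired t-test on the differences, right-tailed).
t = d̄/(s_d/√n) = -38.6/(165/√36) = -1.404
df = n − 1 = 35
p-value = P(T ≥ -1.404) ≈ 0.9154
Since p ≈ 0.9154 > α = 0.01, fail to reject H0; the data do not provide sufficient evidence against H0.

-1.404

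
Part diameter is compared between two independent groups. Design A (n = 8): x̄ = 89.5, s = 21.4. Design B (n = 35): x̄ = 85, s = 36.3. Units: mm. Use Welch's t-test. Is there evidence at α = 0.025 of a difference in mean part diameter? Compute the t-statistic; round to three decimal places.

0.462

Let group 1 = design A, group 2 = design B. H0: μ_1 = μ_2; H1: μ_1 ≠ μ_2 (Welch's two-sample t-test, two-sided).
t = (x̄_1 − x̄_2)/√(s_1²/n_1 + s_2²/n_2) = (89.5 − 85)/√(21.4²/8 + 36.3²/35) = 0.462
Welch–Satterthwaite df ≈ 17.66
Two-sided p-value ≈ 0.6498
Since p ≈ 0.6498 > α = 0.025, fail to reject H0; the data do not provide sufficient evidence against H0.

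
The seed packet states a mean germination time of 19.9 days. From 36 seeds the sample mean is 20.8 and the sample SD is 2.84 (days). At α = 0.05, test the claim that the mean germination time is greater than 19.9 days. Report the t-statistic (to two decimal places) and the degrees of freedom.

H0: μ = 19.9; H1: μ > 19.9 (one-sample t-test, right-tailed).
t = (x̄ − μ₀)/(s/√n) = (20.8 − 19.9)/(2.84/√36) = 1.90
df = n − 1 = 35
p-value = P(T ≥ 1.90) ≈ 0.033
Since p ≈ 0.033 < α = 0.05, reject H0; the data support H1.

t = 1.90, df = 35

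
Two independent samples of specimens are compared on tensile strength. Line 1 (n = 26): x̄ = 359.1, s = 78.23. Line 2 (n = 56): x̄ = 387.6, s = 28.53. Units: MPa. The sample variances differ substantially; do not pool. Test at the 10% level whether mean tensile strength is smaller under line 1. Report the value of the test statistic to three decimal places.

-1.803

Let group 1 = line 1, group 2 = line 2. H0: μ_1 = μ_2; H1: μ_1 < μ_2 (Welch's two-sample t-test, left-tailed).
t = (x̄_1 − x̄_2)/√(s_1²/n_1 + s_2²/n_2) = (359.1 − 387.6)/√(78.23²/26 + 28.53²/56) = -1.803
Welch–Satterthwaite df ≈ 28.13
p-value = P(T ≤ -1.803) ≈ 0.041
Since p ≈ 0.041 < α = 0.1, reject H0; the evidence is statistically significant.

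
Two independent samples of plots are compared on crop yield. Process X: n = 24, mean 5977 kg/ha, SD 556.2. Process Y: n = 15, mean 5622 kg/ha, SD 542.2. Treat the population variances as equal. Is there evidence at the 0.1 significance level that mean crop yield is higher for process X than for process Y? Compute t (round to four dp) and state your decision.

t = 1.9577; reject H0

Let group 1 = process X, group 2 = process Y. H0: μ_1 = μ_2; H1: μ_1 > μ_2 (two-sample pooled-variance t-test, right-tailed).
s_p² = [(24−1)·556.2² + (15−1)·542.2²]/(24+15−2) = 303540
t = (5977 − 5622)/√[303540·(1/24 + 1/15)] = 1.9577
df = n₁ + n₂ − 2 = 37
p-value = P(T ≥ 1.9577) ≈ 0.029
Since p ≈ 0.029 < α = 0.1, reject H0; the data support H1.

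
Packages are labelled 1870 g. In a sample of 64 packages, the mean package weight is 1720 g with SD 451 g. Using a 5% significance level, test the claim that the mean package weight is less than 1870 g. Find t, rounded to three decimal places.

H0: μ = 1870; H1: μ < 1870 (one-sample t-test, left-tailed).
t = (x̄ − μ₀)/(s/√n) = (1720 − 1870)/(451/√64) = -2.661
df = n − 1 = 63
p-value = P(T ≤ -2.661) ≈ 0.005
Since p ≈ 0.005 < α = 0.05, reject H0; the data support H1.

-2.661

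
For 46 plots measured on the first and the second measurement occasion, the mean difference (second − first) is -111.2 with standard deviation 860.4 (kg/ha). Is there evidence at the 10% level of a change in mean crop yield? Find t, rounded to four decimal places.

-0.8766

H0: μ_d = 0; H1: μ_d ≠ 0 (paired t-test on the differences, two-sided).
t = d̄/(s_d/√n) = -111.2/(860.4/√46) = -0.8766
df = n − 1 = 45
Two-sided p-value ≈ 0.385
Since p ≈ 0.385 > α = 0.1, fail to reject H0; the evidence is not statistically significant.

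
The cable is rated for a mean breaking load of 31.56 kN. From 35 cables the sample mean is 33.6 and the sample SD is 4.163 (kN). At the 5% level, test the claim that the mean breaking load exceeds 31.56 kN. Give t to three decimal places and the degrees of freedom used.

t = 2.899, df = 34

H0: μ = 31.56; H1: μ > 31.56 (one-sample t-test, right-tailed).
t = (x̄ − μ₀)/(s/√n) = (33.6 − 31.56)/(4.163/√35) = 2.899
df = n − 1 = 34
p-value = P(T ≥ 2.899) ≈ 0.003
Since p ≈ 0.003 < α = 0.05, reject H0; the data support H1.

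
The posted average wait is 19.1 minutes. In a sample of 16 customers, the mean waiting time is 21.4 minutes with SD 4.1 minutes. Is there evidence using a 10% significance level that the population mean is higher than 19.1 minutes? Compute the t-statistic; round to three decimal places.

2.244

H0: μ = 19.1; H1: μ > 19.1 (one-sample t-test, right-tailed).
t = (x̄ − μ₀)/(s/√n) = (21.4 − 19.1)/(4.1/√16) = 2.244
df = n − 1 = 15
p-value = P(T ≥ 2.244) ≈ 0.020
Since p ≈ 0.020 < α = 0.1, reject H0; the data support H1.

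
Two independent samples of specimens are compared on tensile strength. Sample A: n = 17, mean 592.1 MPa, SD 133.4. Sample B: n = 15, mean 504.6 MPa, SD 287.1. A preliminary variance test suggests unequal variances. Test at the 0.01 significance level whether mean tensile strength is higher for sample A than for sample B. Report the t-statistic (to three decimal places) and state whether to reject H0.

t = 1.082; fail to reject H0

Let group 1 = sample A, group 2 = sample B. H0: μ_1 = μ_2; H1: μ_1 > μ_2 (Welch's two-sample t-test, right-tailed).
t = (x̄_1 − x̄_2)/√(s_1²/n_1 + s_2²/n_2) = (592.1 − 504.6)/√(133.4²/17 + 287.1²/15) = 1.082
Welch–Satterthwaite df ≈ 19.23
p-value = P(T ≥ 1.082) ≈ 0.146
Since p ≈ 0.146 > α = 0.01, fail to reject H0; the evidence is not statistically significant.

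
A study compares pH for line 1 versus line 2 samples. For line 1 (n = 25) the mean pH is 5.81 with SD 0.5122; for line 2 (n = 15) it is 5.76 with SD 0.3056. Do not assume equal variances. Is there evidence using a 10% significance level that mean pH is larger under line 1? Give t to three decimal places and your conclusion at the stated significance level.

Let group 1 = line 1, group 2 = line 2. H0: μ_1 = μ_2; H1: μ_1 > μ_2 (Welch's two-sample t-test, right-tailed).
t = (x̄_1 − x̄_2)/√(s_1²/n_1 + s_2²/n_2) = (5.81 − 5.76)/√(0.5122²/25 + 0.3056²/15) = 0.387
Welch–Satterthwaite df ≈ 38.00
p-value = P(T ≥ 0.387) ≈ 0.351
Since p ≈ 0.351 > α = 0.1, fail to reject H0; the evidence is not statistically significant.

t = 0.387; fail to reject H0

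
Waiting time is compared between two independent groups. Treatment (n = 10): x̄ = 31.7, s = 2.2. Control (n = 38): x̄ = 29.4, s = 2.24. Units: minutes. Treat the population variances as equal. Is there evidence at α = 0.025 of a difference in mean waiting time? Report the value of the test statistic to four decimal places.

2.8991

Let group 1 = treatment, group 2 = control. H0: μ_1 = μ_2; H1: μ_1 ≠ μ_2 (two-sample pooled-variance t-test, two-sided).
s_p² = [(10−1)·2.2² + (38−1)·2.24²]/(10+38−2) = 4.98285
t = (31.7 − 29.4)/√[4.98285·(1/10 + 1/38)] = 2.8991
df = n₁ + n₂ − 2 = 46
Two-sided p-value ≈ 0.006
Since p ≈ 0.006 < α = 0.025, reject H0; the data support H1.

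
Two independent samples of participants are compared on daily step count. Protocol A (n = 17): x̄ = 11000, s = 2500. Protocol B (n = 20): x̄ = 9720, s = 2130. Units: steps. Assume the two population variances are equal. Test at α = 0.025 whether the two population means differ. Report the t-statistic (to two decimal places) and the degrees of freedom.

t = 1.68, df = 35

Let group 1 = protocol A, group 2 = protocol B. H0: μ_1 = μ_2; H1: μ_1 ≠ μ_2 (two-sample pooled-variance t-test, two-sided).
s_p² = [(17−1)·2500² + (20−1)·2130²]/(17+20−2) = 5320030
t = (11000 − 9720)/√[5320030·(1/17 + 1/20)] = 1.68
df = n₁ + n₂ − 2 = 35
Two-sided p-value ≈ 0.1014
Since p ≈ 0.1014 > α = 0.025, fail to reject H0; the data do not provide sufficient evidence against H0.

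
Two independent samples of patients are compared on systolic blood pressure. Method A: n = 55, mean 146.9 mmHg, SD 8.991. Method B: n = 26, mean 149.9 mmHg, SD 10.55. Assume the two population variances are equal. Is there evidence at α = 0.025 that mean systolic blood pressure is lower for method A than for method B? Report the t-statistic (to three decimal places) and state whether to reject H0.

Let group 1 = method A, group 2 = method B. H0: μ_1 = μ_2; H1: μ_1 < μ_2 (two-sample pooled-variance t-test, left-tailed).
s_p² = [(55−1)·8.991² + (26−1)·10.55²]/(55+26−2) = 90.4787
t = (146.9 − 149.9)/√[90.4787·(1/55 + 1/26)] = -1.325
df = n₁ + n₂ − 2 = 79
p-value = P(T ≤ -1.325) ≈ 0.0945
Since p ≈ 0.0945 > α = 0.025, fail to reject H0; the data do not provide sufficient evidence against H0.

t = -1.325; fail to reject H0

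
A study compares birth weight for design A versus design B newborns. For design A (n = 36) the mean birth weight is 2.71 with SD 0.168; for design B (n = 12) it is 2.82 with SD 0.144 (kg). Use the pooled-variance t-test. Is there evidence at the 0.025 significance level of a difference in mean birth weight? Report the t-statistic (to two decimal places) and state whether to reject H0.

Let group 1 = design A, group 2 = design B. H0: μ_1 = μ_2; H1: μ_1 ≠ μ_2 (two-sample pooled-variance t-test, two-sided).
s_p² = [(36−1)·0.168² + (12−1)·0.144²]/(36+12−2) = 0.0264334
t = (2.71 − 2.82)/√[0.0264334·(1/36 + 1/12)] = -2.03
df = n₁ + n₂ − 2 = 46
Two-sided p-value ≈ 0.0482
Since p ≈ 0.0482 > α = 0.025, fail to reject H0; the data do not provide sufficient evidence against H0.

t = -2.03; fail to reject H0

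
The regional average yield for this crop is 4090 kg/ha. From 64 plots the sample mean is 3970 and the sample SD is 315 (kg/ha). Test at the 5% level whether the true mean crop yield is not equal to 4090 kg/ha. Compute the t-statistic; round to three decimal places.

H0: μ = 4090; H1: μ ≠ 4090 (one-sample t-test, two-sided).
t = (x̄ − μ₀)/(s/√n) = (3970 − 4090)/(315/√64) = -3.048
df = n − 1 = 63
Two-sided p-value ≈ 0.003
Since p ≈ 0.003 < α = 0.05, reject H0; the data support H1.

-3.048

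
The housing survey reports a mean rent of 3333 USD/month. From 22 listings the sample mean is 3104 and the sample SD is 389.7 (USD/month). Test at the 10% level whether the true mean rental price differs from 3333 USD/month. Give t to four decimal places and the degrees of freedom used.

t = -2.7562, df = 21

H0: μ = 3333; H1: μ ≠ 3333 (one-sample t-test, two-sided).
t = (x̄ − μ₀)/(s/√n) = (3104 − 3333)/(389.7/√22) = -2.7562
df = n − 1 = 21
Two-sided p-value ≈ 0.012
Since p ≈ 0.012 < α = 0.1, reject H0; the evidence is statistically significant.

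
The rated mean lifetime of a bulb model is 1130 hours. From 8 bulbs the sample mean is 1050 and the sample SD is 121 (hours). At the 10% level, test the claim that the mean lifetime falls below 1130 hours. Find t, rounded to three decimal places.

H0: μ = 1130; H1: μ < 1130 (one-sample t-test, left-tailed).
t = (x̄ − μ₀)/(s/√n) = (1050 − 1130)/(121/√8) = -1.870
df = n − 1 = 7
p-value = P(T ≤ -1.870) ≈ 0.052
Since p ≈ 0.052 < α = 0.1, reject H0; the data support H1.

-1.870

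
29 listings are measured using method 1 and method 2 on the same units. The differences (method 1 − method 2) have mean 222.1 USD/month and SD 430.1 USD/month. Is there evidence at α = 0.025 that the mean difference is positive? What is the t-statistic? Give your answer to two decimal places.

H0: μ_d = 0; H1: μ_d > 0 (paired t-test on the differences, right-tailed).
t = d̄/(s_d/√n) = 222.1/(430.1/√29) = 2.78
df = n − 1 = 28
p-value = P(T ≥ 2.78) ≈ 0.005
Since p ≈ 0.005 < α = 0.025, reject H0; the data support H1.

2.78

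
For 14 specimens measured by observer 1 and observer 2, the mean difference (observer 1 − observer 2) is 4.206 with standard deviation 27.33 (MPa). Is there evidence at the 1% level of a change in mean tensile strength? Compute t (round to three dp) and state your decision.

H0: μ_d = 0; H1: μ_d ≠ 0 (paired t-test on the differences, two-sided).
t = d̄/(s_d/√n) = 4.206/(27.33/√14) = 0.576
df = n − 1 = 13
Two-sided p-value ≈ 0.5746
Since p ≈ 0.5746 > α = 0.01, fail to reject H0; the data do not provide sufficient evidence against H0.

t = 0.576; fail to reject H0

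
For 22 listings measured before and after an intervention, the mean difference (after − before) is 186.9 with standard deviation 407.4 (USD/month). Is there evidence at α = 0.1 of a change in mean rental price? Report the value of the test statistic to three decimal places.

H0: μ_d = 0; H1: μ_d ≠ 0 (paired t-test on the differences, two-sided).
t = d̄/(s_d/√n) = 186.9/(407.4/√22) = 2.152
df = n − 1 = 21
Two-sided p-value ≈ 0.0432
Since p ≈ 0.0432 < α = 0.1, reject H0; the evidence is statistically significant.

2.152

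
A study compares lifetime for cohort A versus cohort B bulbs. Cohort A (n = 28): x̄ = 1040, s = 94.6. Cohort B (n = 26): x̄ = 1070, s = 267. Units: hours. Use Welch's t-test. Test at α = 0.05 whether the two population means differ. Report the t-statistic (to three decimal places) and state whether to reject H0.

Let group 1 = cohort A, group 2 = cohort B. H0: μ_1 = μ_2; H1: μ_1 ≠ μ_2 (Welch's two-sample t-test, two-sided).
t = (x̄_1 − x̄_2)/√(s_1²/n_1 + s_2²/n_2) = (1040 − 1070)/√(94.6²/28 + 267²/26) = -0.542
Welch–Satterthwaite df ≈ 30.78
Two-sided p-value ≈ 0.5916
Since p ≈ 0.5916 > α = 0.05, fail to reject H0; the data do not provide sufficient evidence against H0.

t = -0.542; fail to reject H0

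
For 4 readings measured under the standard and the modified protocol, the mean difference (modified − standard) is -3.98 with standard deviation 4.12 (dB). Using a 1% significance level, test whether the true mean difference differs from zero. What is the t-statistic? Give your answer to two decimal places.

-1.93

H0: μ_d = 0; H1: μ_d ≠ 0 (paired t-test on the differences, two-sided).
t = d̄/(s_d/√n) = -3.98/(4.12/√4) = -1.93
df = n − 1 = 3
Two-sided p-value ≈ 0.149
Since p ≈ 0.149 > α = 0.01, fail to reject H0; the evidence is not statistically significant.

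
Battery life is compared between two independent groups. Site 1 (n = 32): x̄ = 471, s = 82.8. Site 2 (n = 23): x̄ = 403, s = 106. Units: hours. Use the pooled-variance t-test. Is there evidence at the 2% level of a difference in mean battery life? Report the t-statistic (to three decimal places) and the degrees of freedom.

Let group 1 = site 1, group 2 = site 2. H0: μ_1 = μ_2; H1: μ_1 ≠ μ_2 (two-sample pooled-variance t-test, two-sided).
s_p² = [(32−1)·82.8² + (23−1)·106²]/(32+23−2) = 8674.02
t = (471 − 403)/√[8674.02·(1/32 + 1/23)] = 2.671
df = n₁ + n₂ − 2 = 53
Two-sided p-value ≈ 0.010
Since p ≈ 0.010 < α = 0.02, reject H0; the data support H1.

t = 2.671, df = 53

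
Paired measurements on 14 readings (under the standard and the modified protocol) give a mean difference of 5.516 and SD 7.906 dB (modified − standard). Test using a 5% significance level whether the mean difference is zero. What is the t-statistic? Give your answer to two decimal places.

H0: μ_d = 0; H1: μ_d ≠ 0 (paired t-test on the differences, two-sided).
t = d̄/(s_d/√n) = 5.516/(7.906/√14) = 2.61
df = n − 1 = 13
Two-sided p-value ≈ 0.022
Since p ≈ 0.022 < α = 0.05, reject H0; the data support H1.

2.61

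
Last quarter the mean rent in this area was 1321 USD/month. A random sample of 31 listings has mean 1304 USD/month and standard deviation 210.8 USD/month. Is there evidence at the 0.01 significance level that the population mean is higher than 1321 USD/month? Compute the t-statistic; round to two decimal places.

H0: μ = 1321; H1: μ > 1321 (one-sample t-test, right-tailed).
t = (x̄ − μ₀)/(s/√n) = (1304 − 1321)/(210.8/√31) = -0.45
df = n − 1 = 30
p-value = P(T ≥ -0.45) ≈ 0.672
Since p ≈ 0.672 > α = 0.01, fail to reject H0; the data do not provide sufficient evidence against H0.

-0.45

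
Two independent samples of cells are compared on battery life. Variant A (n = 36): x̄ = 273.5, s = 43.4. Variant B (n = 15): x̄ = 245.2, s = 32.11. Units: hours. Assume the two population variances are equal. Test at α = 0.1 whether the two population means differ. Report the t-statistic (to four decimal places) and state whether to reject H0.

Let group 1 = variant A, group 2 = variant B. H0: μ_1 = μ_2; H1: μ_1 ≠ μ_2 (two-sample pooled-variance t-test, two-sided).
s_p² = [(36−1)·43.4² + (15−1)·32.11²]/(36+15−2) = 1639.99
t = (273.5 − 245.2)/√[1639.99·(1/36 + 1/15)] = 2.2739
df = n₁ + n₂ − 2 = 49
Two-sided p-value ≈ 0.0274
Since p ≈ 0.0274 < α = 0.1, reject H0; the data support H1.

t = 2.2739; reject H0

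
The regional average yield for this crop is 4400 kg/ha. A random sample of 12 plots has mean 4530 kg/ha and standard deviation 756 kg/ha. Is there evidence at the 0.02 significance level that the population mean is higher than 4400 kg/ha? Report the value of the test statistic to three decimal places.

0.596

H0: μ = 4400; H1: μ > 4400 (one-sample t-test, right-tailed).
t = (x̄ − μ₀)/(s/√n) = (4530 − 4400)/(756/√12) = 0.596
df = n − 1 = 11
p-value = P(T ≥ 0.596) ≈ 0.282
Since p ≈ 0.282 > α = 0.02, fail to reject H0; the evidence is not statistically significant.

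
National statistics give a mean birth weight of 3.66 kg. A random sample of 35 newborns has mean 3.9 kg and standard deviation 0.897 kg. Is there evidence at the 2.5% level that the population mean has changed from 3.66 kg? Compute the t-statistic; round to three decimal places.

1.583

H0: μ = 3.66; H1: μ ≠ 3.66 (one-sample t-test, two-sided).
t = (x̄ − μ₀)/(s/√n) = (3.9 − 3.66)/(0.897/√35) = 1.583
df = n − 1 = 34
Two-sided p-value ≈ 0.123
Since p ≈ 0.123 > α = 0.025, fail to reject H0; the evidence is not statistically significant.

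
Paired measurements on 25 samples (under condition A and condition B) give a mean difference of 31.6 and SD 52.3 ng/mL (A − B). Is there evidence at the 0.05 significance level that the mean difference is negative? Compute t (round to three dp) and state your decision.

t = 3.021; fail to reject H0

H0: μ_d = 0; H1: μ_d < 0 (paired t-test on the differences, left-tailed).
t = d̄/(s_d/√n) = 31.6/(52.3/√25) = 3.021
df = n − 1 = 24
p-value = P(T ≤ 3.021) ≈ 0.997
Since p ≈ 0.997 > α = 0.05, fail to reject H0; the data do not provide sufficient evidence against H0.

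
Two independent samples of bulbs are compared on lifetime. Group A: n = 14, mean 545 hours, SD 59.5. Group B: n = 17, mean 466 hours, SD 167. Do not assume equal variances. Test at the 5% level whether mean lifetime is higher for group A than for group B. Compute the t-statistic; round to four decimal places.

1.8155

Let group 1 = group A, group 2 = group B. H0: μ_1 = μ_2; H1: μ_1 > μ_2 (Welch's two-sample t-test, right-tailed).
t = (x̄_1 − x̄_2)/√(s_1²/n_1 + s_2²/n_2) = (545 − 466)/√(59.5²/14 + 167²/17) = 1.8155
Welch–Satterthwaite df ≈ 20.71
p-value = P(T ≥ 1.8155) ≈ 0.042
Since p ≈ 0.042 < α = 0.05, reject H0; the evidence is statistically significant.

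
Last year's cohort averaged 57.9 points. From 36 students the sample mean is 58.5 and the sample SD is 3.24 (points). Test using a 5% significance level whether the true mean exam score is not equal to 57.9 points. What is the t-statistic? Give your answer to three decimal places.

1.111

H0: μ = 57.9; H1: μ ≠ 57.9 (one-sample t-test, two-sided).
t = (x̄ − μ₀)/(s/√n) = (58.5 − 57.9)/(3.24/√36) = 1.111
df = n − 1 = 35
Two-sided p-value ≈ 0.274
Since p ≈ 0.274 > α = 0.05, fail to reject H0; the data do not provide sufficient evidence against H0.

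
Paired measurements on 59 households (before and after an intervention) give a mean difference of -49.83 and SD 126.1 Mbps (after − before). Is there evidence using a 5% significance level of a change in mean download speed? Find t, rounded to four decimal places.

H0: μ_d = 0; H1: μ_d ≠ 0 (paired t-test on the differences, two-sided).
t = d̄/(s_d/√n) = -49.83/(126.1/√59) = -3.0353
df = n − 1 = 58
Two-sided p-value ≈ 0.004
Since p ≈ 0.004 < α = 0.05, reject H0; the data support H1.

-3.0353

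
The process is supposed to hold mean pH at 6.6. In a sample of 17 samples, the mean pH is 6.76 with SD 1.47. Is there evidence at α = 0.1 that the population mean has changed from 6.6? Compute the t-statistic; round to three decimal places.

H0: μ = 6.6; H1: μ ≠ 6.6 (one-sample t-test, two-sided).
t = (x̄ − μ₀)/(s/√n) = (6.76 − 6.6)/(1.47/√17) = 0.449
df = n − 1 = 16
Two-sided p-value ≈ 0.6596
Since p ≈ 0.6596 > α = 0.1, fail to reject H0; the data do not provide sufficient evidence against H0.

0.449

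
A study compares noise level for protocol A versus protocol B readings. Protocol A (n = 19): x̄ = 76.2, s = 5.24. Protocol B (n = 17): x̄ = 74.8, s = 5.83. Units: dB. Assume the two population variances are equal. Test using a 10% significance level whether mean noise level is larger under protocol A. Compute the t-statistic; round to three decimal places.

0.759

Let group 1 = protocol A, group 2 = protocol B. H0: μ_1 = μ_2; H1: μ_1 > μ_2 (two-sample pooled-variance t-test, right-tailed).
s_p² = [(19−1)·5.24² + (17−1)·5.83²]/(19+17−2) = 30.5312
t = (76.2 − 74.8)/√[30.5312·(1/19 + 1/17)] = 0.759
df = n₁ + n₂ − 2 = 34
p-value = P(T ≥ 0.759) ≈ 0.2266
Since p ≈ 0.2266 > α = 0.1, fail to reject H0; the evidence is not statistically significant.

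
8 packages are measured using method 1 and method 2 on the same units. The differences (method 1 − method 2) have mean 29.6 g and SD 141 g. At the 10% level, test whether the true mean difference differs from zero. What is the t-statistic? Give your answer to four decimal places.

H0: μ_d = 0; H1: μ_d ≠ 0 (paired t-test on the differences, two-sided).
t = d̄/(s_d/√n) = 29.6/(141/√8) = 0.5938
df = n − 1 = 7
Two-sided p-value ≈ 0.571
Since p ≈ 0.571 > α = 0.1, fail to reject H0; the data do not provide sufficient evidence against H0.

0.5938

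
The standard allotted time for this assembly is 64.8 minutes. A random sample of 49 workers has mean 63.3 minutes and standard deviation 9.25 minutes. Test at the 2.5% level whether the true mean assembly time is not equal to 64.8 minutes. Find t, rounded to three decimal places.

-1.135

H0: μ = 64.8; H1: μ ≠ 64.8 (one-sample t-test, two-sided).
t = (x̄ − μ₀)/(s/√n) = (63.3 − 64.8)/(9.25/√49) = -1.135
df = n − 1 = 48
Two-sided p-value ≈ 0.2620
Since p ≈ 0.2620 > α = 0.025, fail to reject H0; the data do not provide sufficient evidence against H0.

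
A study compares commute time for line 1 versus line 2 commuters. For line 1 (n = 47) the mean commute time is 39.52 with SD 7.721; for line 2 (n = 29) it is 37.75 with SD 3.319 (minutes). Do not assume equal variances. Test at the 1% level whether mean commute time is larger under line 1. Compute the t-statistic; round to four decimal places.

Let group 1 = line 1, group 2 = line 2. H0: μ_1 = μ_2; H1: μ_1 > μ_2 (Welch's two-sample t-test, right-tailed).
t = (x̄_1 − x̄_2)/√(s_1²/n_1 + s_2²/n_2) = (39.52 − 37.75)/√(7.721²/47 + 3.319²/29) = 1.3787
Welch–Satterthwaite df ≈ 67.70
p-value = P(T ≥ 1.3787) ≈ 0.086
Since p ≈ 0.086 > α = 0.01, fail to reject H0; the data do not provide sufficient evidence against H0.

1.3787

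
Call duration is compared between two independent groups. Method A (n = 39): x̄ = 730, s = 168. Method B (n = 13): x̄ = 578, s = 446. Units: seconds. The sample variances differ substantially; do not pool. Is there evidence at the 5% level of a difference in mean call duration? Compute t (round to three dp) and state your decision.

t = 1.201; fail to reject H0

Let group 1 = method A, group 2 = method B. H0: μ_1 = μ_2; H1: μ_1 ≠ μ_2 (Welch's two-sample t-test, two-sided).
t = (x̄_1 − x̄_2)/√(s_1²/n_1 + s_2²/n_2) = (730 − 578)/√(168²/39 + 446²/13) = 1.201
Welch–Satterthwaite df ≈ 13.15
Two-sided p-value ≈ 0.2510
Since p ≈ 0.2510 > α = 0.05, fail to reject H0; the evidence is not statistically significant.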